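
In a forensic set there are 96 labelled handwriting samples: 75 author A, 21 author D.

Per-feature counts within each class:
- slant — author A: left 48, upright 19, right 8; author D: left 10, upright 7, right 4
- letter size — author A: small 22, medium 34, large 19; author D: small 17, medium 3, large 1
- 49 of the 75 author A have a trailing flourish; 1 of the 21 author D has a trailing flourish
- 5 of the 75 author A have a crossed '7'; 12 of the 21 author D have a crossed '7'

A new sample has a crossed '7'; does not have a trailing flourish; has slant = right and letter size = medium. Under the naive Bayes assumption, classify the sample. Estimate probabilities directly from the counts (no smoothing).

author A: (75/96) × (8/75) × (34/75) × (26/75) × (5/75) ≈ 0.000873086
author D: (21/96) × (4/21) × (3/21) × (20/21) × (12/21) ≈ 0.00323939
Highest score → author D.

author D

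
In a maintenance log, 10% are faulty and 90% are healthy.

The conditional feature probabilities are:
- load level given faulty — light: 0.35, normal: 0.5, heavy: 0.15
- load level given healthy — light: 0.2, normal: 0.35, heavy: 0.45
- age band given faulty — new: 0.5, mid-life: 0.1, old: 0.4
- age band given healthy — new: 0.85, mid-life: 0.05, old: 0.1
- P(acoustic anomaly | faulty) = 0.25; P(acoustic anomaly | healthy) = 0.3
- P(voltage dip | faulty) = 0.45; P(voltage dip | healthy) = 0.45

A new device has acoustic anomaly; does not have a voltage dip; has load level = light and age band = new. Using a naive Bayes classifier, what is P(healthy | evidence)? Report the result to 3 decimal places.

0.913

faulty: 0.1 × 0.35 × 0.5 × 0.25 × (1−0.45) = 0.00240625
healthy: 0.9 × 0.2 × 0.85 × 0.3 × (1−0.45) = 0.025245
P(healthy | x) = 0.025245 / 0.02765125 ≈ 0.913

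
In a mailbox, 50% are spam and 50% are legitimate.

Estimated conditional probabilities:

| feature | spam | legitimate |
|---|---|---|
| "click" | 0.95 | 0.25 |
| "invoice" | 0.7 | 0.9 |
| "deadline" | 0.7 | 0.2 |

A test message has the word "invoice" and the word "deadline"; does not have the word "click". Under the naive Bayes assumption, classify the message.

legitimate

spam: 0.5 × (1−0.95) × 0.7 × 0.7 = 0.01225
legitimate: 0.5 × (1−0.25) × 0.9 × 0.2 = 0.0675
Highest score → legitimate.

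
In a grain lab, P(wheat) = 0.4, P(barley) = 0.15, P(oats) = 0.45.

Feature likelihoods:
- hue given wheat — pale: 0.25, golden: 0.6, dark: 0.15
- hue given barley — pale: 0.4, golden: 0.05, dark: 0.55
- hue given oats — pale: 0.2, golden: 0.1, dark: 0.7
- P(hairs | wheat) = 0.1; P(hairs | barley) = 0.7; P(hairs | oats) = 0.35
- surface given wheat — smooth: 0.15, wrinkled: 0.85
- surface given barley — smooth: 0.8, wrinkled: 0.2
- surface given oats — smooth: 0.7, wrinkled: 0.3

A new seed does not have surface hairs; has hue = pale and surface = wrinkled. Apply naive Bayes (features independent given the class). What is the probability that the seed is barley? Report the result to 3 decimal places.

wheat: 0.4 × 0.25 × (1−0.1) × 0.85 = 0.0765
barley: 0.15 × 0.4 × (1−0.7) × 0.2 = 0.0036
oats: 0.45 × 0.2 × (1−0.35) × 0.3 = 0.01755
P(barley | x) = 0.0036 / 0.09765 ≈ 0.037

0.037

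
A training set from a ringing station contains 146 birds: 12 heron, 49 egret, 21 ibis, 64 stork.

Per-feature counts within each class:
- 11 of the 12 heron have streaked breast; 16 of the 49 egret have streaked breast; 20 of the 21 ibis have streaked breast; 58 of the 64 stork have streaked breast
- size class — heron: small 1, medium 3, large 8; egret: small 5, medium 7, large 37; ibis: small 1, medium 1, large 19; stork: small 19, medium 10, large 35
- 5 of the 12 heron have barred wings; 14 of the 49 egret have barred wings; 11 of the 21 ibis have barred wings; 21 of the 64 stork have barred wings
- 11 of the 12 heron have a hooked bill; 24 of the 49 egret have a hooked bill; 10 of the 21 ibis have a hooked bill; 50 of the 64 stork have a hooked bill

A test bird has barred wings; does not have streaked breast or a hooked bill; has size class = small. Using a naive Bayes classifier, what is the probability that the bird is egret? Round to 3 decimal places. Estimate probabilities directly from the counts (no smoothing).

heron: (12/146) × (1/12) × (1/12) × (5/12) × (1/12) ≈ 0.0000198186
egret: (49/146) × (33/49) × (5/49) × (14/49) × (25/49) ≈ 0.0033621
ibis: (21/146) × (1/21) × (1/21) × (11/21) × (11/21) ≈ 0.00008949
stork: (64/146) × (6/64) × (19/64) × (21/64) × (14/64) ≈ 0.000875708
P(egret | x) = 0.0033621 / 0.0043471166 ≈ 0.773

0.773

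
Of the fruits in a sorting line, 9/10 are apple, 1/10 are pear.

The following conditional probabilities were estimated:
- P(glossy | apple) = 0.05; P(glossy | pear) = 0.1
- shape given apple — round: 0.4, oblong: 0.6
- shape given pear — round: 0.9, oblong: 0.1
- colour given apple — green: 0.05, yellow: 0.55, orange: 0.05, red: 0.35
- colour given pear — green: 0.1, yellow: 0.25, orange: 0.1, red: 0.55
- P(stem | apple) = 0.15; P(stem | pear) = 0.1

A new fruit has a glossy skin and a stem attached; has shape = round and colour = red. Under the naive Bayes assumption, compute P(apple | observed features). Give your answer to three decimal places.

0.656

apple: 0.9 × 0.05 × 0.4 × 0.35 × 0.15 = 0.000945
pear: 0.1 × 0.1 × 0.9 × 0.55 × 0.1 = 0.000495
P(apple | x) = 0.000945 / 0.00144 ≈ 0.656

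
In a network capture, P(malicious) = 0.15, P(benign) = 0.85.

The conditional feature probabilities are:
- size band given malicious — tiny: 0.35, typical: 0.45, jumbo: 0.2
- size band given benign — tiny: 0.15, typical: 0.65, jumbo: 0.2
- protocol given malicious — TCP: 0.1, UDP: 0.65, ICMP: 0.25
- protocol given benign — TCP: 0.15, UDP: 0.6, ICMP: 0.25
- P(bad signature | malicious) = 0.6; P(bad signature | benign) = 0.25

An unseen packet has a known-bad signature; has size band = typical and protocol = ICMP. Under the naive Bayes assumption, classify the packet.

benign

malicious: 0.15 × 0.45 × 0.25 × 0.6 = 0.010125
benign: 0.85 × 0.65 × 0.25 × 0.25 = 0.03453125
Highest score → benign.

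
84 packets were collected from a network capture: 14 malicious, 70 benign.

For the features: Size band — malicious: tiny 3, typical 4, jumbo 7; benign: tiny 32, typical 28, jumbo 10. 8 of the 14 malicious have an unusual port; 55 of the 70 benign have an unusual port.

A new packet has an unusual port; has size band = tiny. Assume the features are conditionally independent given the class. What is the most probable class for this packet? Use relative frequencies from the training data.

benign

malicious: (14/84) × (3/14) × (8/14) ≈ 0.0204082
benign: (70/84) × (32/70) × (55/70) ≈ 0.29932
Highest score → benign.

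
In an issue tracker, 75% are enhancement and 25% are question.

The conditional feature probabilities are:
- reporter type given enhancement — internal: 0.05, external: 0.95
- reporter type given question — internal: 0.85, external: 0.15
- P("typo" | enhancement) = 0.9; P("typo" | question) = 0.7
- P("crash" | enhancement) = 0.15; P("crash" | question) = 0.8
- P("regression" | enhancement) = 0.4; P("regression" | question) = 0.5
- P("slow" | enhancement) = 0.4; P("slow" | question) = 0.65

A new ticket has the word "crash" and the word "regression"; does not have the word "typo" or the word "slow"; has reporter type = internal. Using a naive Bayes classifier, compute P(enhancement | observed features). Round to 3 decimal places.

enhancement: 0.75 × 0.05 × (1−0.9) × 0.15 × 0.4 × (1−0.4) = 0.000135
question: 0.25 × 0.85 × (1−0.7) × 0.8 × 0.5 × (1−0.65) = 0.008925
P(enhancement | x) = 0.000135 / 0.00906 ≈ 0.015

0.015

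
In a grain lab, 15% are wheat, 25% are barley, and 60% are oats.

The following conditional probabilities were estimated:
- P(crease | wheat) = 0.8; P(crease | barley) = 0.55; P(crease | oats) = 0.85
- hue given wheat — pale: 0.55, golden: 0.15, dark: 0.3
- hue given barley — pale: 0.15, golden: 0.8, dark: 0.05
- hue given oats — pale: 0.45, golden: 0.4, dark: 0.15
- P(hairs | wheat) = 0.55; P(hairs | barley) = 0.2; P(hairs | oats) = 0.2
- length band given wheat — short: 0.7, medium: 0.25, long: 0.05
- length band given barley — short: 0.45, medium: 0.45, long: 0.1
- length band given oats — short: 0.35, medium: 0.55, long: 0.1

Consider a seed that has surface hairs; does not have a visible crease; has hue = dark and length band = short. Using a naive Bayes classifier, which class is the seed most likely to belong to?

wheat: 0.15 × (1−0.8) × 0.3 × 0.55 × 0.7 = 0.003465
barley: 0.25 × (1−0.55) × 0.05 × 0.2 × 0.45 = 0.00050625
oats: 0.6 × (1−0.85) × 0.15 × 0.2 × 0.35 = 0.000945
Highest score → wheat.

wheat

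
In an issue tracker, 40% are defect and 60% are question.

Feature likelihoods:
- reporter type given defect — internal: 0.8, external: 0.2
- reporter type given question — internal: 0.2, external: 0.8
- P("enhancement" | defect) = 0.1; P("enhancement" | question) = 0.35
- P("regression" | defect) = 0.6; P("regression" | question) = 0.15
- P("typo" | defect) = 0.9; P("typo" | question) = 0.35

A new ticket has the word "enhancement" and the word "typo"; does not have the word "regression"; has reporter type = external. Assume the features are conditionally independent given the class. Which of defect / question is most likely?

defect: 0.4 × 0.2 × 0.1 × (1−0.6) × 0.9 = 0.00288
question: 0.6 × 0.8 × 0.35 × (1−0.15) × 0.35 = 0.04998
Highest score → question.

question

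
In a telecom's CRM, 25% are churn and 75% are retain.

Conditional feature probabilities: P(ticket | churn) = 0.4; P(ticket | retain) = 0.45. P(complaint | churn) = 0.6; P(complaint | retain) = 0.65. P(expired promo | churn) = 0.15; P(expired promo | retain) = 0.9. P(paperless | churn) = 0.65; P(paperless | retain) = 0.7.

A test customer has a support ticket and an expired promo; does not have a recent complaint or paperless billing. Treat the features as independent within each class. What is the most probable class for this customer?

retain

churn: 0.25 × 0.4 × (1−0.6) × 0.15 × (1−0.65) = 0.0021
retain: 0.75 × 0.45 × (1−0.65) × 0.9 × (1−0.7) = 0.03189375
Highest score → retain.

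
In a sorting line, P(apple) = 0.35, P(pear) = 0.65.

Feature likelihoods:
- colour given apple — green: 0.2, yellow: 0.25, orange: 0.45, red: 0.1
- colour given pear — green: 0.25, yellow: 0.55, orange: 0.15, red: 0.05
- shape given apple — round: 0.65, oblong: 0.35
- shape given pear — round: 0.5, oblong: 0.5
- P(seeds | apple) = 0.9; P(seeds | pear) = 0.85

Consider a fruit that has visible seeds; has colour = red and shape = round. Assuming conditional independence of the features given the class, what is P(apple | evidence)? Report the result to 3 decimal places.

0.597

apple: 0.35 × 0.1 × 0.65 × 0.9 = 0.020475
pear: 0.65 × 0.05 × 0.5 × 0.85 = 0.0138125
P(apple | x) = 0.020475 / 0.0342875 ≈ 0.597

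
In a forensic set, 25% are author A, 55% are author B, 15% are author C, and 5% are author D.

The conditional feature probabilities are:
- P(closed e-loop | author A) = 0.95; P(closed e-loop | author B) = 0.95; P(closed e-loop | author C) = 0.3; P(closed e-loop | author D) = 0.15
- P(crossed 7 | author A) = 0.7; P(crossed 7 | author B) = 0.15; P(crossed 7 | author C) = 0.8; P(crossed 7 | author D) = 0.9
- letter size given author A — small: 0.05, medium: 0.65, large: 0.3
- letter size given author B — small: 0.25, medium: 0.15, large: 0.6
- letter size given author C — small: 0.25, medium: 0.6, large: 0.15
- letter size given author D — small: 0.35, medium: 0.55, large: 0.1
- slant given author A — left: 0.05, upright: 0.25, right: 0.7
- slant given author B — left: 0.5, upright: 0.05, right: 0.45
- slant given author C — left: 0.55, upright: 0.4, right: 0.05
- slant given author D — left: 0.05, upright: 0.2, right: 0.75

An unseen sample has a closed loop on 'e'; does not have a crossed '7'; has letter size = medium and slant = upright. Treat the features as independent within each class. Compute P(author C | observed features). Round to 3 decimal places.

author A: 0.25 × 0.95 × (1−0.7) × 0.65 × 0.25 = 0.011578125
author B: 0.55 × 0.95 × (1−0.15) × 0.15 × 0.05 = 0.0033309375
author C: 0.15 × 0.3 × (1−0.8) × 0.6 × 0.4 = 0.00216
author D: 0.05 × 0.15 × (1−0.9) × 0.55 × 0.2 = 0.0000825
P(author C | x) = 0.00216 / 0.0171515625 ≈ 0.126

0.126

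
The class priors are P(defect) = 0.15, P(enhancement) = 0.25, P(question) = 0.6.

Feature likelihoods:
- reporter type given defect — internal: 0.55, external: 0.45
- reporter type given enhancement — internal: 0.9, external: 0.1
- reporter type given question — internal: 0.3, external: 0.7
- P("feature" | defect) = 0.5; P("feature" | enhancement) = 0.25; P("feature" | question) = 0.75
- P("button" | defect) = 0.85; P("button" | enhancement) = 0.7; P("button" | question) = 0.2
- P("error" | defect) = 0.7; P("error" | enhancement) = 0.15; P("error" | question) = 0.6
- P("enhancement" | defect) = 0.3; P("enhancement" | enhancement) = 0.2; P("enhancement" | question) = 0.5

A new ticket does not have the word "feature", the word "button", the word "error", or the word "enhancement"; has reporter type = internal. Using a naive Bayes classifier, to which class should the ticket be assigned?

defect: 0.15 × 0.55 × (1−0.5) × (1−0.85) × (1−0.7) × (1−0.3) = 0.001299375
enhancement: 0.25 × 0.9 × (1−0.25) × (1−0.7) × (1−0.15) × (1−0.2) = 0.034425
question: 0.6 × 0.3 × (1−0.75) × (1−0.2) × (1−0.6) × (1−0.5) = 0.0072
Highest score → enhancement.

enhancement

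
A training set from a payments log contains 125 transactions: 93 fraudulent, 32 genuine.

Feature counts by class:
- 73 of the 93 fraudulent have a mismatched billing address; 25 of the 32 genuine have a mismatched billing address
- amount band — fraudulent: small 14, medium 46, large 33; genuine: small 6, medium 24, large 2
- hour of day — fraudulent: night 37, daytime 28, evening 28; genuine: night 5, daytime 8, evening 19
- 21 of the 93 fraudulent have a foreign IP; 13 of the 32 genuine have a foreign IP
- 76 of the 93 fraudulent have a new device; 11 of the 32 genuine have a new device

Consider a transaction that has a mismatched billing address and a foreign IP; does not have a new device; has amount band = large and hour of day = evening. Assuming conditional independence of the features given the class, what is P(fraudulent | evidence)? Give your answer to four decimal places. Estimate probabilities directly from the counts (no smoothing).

0.5655

fraudulent: (93/125) × (73/93) × (33/93) × (28/93) × (21/93) × (17/93) ≈ 0.00257526
genuine: (32/125) × (25/32) × (2/32) × (19/32) × (13/32) × (21/32) = 0.0019786834716796875
P(fraudulent | x) = 0.00257526 / 0.0045539434716796875 ≈ 0.5655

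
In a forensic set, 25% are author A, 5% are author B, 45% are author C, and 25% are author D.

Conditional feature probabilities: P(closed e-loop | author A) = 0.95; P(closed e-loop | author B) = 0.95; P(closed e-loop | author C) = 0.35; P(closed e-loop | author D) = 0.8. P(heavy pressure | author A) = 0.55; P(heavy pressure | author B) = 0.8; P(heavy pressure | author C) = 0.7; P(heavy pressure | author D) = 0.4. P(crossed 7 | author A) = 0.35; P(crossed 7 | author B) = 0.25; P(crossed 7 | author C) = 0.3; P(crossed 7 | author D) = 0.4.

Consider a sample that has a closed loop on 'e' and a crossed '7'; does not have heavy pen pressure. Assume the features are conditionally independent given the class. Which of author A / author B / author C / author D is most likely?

author A: 0.25 × 0.95 × (1−0.55) × 0.35 = 0.03740625
author B: 0.05 × 0.95 × (1−0.8) × 0.25 = 0.002375
author C: 0.45 × 0.35 × (1−0.7) × 0.3 = 0.014175
author D: 0.25 × 0.8 × (1−0.4) × 0.4 = 0.048
Highest score → author D.

author D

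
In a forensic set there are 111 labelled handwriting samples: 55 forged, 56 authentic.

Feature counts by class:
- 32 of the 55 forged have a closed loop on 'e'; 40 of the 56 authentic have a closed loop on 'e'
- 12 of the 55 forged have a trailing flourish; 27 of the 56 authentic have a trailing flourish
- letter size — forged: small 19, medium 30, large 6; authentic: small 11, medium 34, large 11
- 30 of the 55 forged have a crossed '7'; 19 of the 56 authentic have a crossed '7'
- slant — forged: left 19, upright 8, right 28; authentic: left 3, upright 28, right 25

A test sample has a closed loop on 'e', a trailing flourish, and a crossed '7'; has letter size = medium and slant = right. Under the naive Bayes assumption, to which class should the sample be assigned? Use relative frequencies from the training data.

authentic

forged: (55/111) × (32/55) × (12/55) × (30/55) × (30/55) × (28/55) ≈ 0.00952704
authentic: (56/111) × (40/56) × (27/56) × (34/56) × (19/56) × (25/56) ≈ 0.015978
Highest score → authentic.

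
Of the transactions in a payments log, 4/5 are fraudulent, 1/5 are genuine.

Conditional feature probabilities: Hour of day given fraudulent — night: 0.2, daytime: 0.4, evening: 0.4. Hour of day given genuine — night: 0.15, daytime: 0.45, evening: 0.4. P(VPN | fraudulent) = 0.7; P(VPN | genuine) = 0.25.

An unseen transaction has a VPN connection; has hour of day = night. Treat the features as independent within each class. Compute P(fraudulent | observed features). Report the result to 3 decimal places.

0.937

fraudulent: 0.8 × 0.2 × 0.7 = 0.112
genuine: 0.2 × 0.15 × 0.25 = 0.0075
P(fraudulent | x) = 0.112 / 0.1195 ≈ 0.937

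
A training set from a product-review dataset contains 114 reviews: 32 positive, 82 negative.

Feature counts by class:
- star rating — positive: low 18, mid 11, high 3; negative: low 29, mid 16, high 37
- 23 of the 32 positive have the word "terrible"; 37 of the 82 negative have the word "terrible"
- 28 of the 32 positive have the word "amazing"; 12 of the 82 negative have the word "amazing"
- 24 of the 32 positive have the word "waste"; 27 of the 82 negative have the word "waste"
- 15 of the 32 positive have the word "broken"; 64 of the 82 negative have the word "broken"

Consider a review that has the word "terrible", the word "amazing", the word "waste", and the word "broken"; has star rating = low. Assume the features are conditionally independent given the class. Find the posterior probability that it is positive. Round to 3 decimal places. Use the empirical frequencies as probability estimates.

0.890

positive: (32/114) × (18/32) × (23/32) × (28/32) × (24/32) × (15/32) ≈ 0.0349105
negative: (82/114) × (29/82) × (37/82) × (12/82) × (27/82) × (64/82) ≈ 0.00431683
P(positive | x) = 0.0349105 / 0.03922733 ≈ 0.890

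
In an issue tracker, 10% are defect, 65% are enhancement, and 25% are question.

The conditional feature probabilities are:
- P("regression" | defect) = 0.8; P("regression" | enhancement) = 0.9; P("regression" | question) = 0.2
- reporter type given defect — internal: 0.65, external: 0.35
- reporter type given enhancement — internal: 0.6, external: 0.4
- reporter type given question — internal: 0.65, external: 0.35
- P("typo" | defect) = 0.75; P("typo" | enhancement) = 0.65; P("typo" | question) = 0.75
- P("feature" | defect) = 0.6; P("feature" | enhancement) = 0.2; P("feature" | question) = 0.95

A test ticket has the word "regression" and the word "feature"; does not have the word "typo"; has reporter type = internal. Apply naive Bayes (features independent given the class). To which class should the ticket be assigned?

defect: 0.1 × 0.8 × 0.65 × (1−0.75) × 0.6 = 0.0078
enhancement: 0.65 × 0.9 × 0.6 × (1−0.65) × 0.2 = 0.02457
question: 0.25 × 0.2 × 0.65 × (1−0.75) × 0.95 = 0.00771875
Highest score → enhancement.

enhancement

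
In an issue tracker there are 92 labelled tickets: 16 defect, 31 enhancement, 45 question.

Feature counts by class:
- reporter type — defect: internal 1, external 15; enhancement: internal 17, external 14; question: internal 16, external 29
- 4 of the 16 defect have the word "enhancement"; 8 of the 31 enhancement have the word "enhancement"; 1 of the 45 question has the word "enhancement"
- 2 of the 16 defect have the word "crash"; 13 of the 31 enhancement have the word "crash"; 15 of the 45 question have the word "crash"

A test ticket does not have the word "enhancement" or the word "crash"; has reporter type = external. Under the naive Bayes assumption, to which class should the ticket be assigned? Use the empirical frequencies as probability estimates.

question

defect: (16/92) × (15/16) × (12/16) × (14/16) ≈ 0.106997
enhancement: (31/92) × (14/31) × (23/31) × (18/31) ≈ 0.0655567
question: (45/92) × (29/45) × (44/45) × (30/45) ≈ 0.205475
Highest score → question.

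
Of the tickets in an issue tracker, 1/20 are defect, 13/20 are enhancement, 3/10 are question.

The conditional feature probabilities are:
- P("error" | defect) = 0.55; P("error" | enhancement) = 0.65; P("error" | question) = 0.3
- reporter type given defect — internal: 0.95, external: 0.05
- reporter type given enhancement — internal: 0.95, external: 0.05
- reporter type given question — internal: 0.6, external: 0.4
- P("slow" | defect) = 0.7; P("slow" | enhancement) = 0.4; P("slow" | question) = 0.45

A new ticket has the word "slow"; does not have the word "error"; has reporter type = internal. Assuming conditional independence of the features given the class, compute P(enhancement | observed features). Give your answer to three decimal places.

0.547

defect: 0.05 × (1−0.55) × 0.95 × 0.7 = 0.0149625
enhancement: 0.65 × (1−0.65) × 0.95 × 0.4 = 0.08645
question: 0.3 × (1−0.3) × 0.6 × 0.45 = 0.0567
P(enhancement | x) = 0.08645 / 0.1581125 ≈ 0.547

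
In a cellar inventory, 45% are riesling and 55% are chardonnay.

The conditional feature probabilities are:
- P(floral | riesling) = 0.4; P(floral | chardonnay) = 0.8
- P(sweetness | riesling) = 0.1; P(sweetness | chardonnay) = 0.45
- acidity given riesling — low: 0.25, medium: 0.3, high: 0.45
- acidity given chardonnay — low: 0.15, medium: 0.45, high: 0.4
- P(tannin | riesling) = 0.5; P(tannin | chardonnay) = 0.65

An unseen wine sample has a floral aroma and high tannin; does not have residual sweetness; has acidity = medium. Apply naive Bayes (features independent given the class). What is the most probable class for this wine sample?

riesling: 0.45 × 0.4 × (1−0.1) × 0.3 × 0.5 = 0.0243
chardonnay: 0.55 × 0.8 × (1−0.45) × 0.45 × 0.65 = 0.070785
Highest score → chardonnay.

chardonnay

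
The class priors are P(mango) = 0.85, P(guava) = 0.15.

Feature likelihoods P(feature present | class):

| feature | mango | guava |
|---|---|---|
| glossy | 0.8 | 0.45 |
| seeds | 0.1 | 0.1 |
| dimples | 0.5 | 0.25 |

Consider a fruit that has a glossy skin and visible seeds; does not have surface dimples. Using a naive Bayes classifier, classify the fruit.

mango: 0.85 × 0.8 × 0.1 × (1−0.5) = 0.034
guava: 0.15 × 0.45 × 0.1 × (1−0.25) = 0.0050625
Highest score → mango.

mango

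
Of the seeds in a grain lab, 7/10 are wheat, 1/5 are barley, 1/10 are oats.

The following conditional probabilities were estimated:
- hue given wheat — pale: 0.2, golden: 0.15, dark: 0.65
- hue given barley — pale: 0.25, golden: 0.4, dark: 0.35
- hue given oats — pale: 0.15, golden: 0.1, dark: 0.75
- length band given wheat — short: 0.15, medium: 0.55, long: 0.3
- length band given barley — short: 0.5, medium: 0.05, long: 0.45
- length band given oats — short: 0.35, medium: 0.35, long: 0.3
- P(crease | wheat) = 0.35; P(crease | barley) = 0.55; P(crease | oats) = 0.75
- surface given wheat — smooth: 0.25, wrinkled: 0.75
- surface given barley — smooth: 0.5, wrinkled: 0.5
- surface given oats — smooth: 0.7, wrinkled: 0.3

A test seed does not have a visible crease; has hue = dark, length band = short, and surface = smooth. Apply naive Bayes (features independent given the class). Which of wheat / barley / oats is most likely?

wheat: 0.7 × 0.65 × 0.15 × (1−0.35) × 0.25 = 0.011090625
barley: 0.2 × 0.35 × 0.5 × (1−0.55) × 0.5 = 0.007875
oats: 0.1 × 0.75 × 0.35 × (1−0.75) × 0.7 = 0.00459375
Highest score → wheat.

wheat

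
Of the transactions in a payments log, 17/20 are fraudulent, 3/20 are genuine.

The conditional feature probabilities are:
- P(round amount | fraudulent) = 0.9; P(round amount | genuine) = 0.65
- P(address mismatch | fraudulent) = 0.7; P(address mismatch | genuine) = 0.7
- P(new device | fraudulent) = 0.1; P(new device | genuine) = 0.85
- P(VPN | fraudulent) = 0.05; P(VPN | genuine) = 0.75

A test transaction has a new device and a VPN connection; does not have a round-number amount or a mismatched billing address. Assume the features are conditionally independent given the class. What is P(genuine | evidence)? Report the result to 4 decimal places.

0.9875

fraudulent: 0.85 × (1−0.9) × (1−0.7) × 0.1 × 0.05 = 0.0001275
genuine: 0.15 × (1−0.65) × (1−0.7) × 0.85 × 0.75 = 0.010040625
P(genuine | x) = 0.010040625 / 0.010168125 ≈ 0.9875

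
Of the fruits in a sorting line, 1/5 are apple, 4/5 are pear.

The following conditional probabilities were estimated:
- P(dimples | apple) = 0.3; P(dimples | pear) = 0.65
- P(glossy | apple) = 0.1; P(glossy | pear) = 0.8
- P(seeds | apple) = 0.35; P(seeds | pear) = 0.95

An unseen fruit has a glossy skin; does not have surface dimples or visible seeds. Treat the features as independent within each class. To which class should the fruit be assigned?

pear

apple: 0.2 × (1−0.3) × 0.1 × (1−0.35) = 0.0091
pear: 0.8 × (1−0.65) × 0.8 × (1−0.95) = 0.0112
Highest score → pear.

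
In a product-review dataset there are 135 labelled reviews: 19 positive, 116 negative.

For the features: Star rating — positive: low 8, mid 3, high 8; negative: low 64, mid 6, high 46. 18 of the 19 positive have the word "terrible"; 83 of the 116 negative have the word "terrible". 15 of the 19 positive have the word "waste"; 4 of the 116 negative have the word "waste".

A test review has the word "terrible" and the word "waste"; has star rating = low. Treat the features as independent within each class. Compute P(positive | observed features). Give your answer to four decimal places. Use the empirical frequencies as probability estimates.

positive: (19/135) × (8/19) × (18/19) × (15/19) ≈ 0.0443213
negative: (116/135) × (64/116) × (83/116) × (4/116) ≈ 0.0116968
P(positive | x) = 0.0443213 / 0.0560181 ≈ 0.7912

0.7912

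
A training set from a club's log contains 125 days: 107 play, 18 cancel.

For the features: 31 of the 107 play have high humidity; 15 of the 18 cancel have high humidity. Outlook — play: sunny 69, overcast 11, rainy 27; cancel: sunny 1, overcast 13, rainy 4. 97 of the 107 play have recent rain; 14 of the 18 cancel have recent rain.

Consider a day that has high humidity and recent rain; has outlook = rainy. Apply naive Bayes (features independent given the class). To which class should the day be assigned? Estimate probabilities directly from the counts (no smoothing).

play

play: (107/125) × (31/107) × (27/107) × (97/107) ≈ 0.0567309
cancel: (18/125) × (15/18) × (4/18) × (14/18) ≈ 0.0207407
Highest score → play.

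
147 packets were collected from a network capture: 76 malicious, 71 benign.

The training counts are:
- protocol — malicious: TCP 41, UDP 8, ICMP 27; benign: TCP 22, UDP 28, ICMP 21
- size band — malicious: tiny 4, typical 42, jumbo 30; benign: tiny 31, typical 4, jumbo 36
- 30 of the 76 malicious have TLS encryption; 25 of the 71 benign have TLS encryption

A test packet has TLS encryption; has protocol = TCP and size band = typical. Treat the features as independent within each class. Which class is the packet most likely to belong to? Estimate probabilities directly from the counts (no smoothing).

malicious: (76/147) × (41/76) × (42/76) × (30/76) ≈ 0.0608429
benign: (71/147) × (22/71) × (4/71) × (25/71) ≈ 0.00296885
Highest score → malicious.

malicious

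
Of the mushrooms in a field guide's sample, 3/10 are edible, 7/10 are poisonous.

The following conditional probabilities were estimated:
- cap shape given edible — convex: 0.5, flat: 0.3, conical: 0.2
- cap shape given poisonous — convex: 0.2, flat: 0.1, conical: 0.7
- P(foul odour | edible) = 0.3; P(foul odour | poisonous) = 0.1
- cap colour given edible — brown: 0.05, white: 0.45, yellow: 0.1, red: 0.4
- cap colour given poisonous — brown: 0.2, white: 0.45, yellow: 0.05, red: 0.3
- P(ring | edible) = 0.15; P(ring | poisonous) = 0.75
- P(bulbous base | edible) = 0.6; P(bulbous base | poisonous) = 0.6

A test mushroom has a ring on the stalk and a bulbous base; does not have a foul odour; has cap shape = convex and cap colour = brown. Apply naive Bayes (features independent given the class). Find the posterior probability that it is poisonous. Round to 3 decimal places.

edible: 0.3 × 0.5 × (1−0.3) × 0.05 × 0.15 × 0.6 = 0.0004725
poisonous: 0.7 × 0.2 × (1−0.1) × 0.2 × 0.75 × 0.6 = 0.01134
P(poisonous | x) = 0.01134 / 0.0118125 ≈ 0.960

0.960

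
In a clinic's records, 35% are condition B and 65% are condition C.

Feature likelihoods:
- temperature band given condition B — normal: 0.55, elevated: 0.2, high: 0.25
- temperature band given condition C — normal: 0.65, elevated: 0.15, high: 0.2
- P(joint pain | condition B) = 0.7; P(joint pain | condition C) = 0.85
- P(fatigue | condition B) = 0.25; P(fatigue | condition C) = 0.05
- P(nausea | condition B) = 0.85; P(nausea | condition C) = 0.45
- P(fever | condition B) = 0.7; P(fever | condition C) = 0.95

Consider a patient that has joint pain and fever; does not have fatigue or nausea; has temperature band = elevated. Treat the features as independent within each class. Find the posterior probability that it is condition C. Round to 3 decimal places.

0.914

condition B: 0.35 × 0.2 × 0.7 × (1−0.25) × (1−0.85) × 0.7 = 0.00385875
condition C: 0.65 × 0.15 × 0.85 × (1−0.05) × (1−0.45) × 0.95 = 0.041137078125
P(condition C | x) = 0.041137078125 / 0.044995828125 ≈ 0.914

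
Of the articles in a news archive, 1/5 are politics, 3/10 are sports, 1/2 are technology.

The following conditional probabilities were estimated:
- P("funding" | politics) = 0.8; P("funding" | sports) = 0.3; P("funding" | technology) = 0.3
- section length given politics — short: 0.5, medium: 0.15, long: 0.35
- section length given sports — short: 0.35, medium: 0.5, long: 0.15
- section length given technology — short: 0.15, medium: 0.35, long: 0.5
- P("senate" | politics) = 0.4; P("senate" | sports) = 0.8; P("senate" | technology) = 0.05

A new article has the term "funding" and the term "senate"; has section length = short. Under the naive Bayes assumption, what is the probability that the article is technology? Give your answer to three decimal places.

0.019

politics: 0.2 × 0.8 × 0.5 × 0.4 = 0.032
sports: 0.3 × 0.3 × 0.35 × 0.8 = 0.0252
technology: 0.5 × 0.3 × 0.15 × 0.05 = 0.001125
P(technology | x) = 0.001125 / 0.058325 ≈ 0.019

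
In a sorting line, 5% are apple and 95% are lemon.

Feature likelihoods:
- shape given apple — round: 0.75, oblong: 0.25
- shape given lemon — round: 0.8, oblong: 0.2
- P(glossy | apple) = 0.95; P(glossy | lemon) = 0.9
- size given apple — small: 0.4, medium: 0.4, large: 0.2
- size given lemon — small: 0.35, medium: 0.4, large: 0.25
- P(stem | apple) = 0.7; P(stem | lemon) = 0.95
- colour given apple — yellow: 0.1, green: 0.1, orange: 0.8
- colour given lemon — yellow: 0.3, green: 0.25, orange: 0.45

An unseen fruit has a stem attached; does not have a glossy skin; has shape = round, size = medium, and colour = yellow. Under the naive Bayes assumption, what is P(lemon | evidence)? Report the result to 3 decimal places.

apple: 0.05 × 0.75 × (1−0.95) × 0.4 × 0.7 × 0.1 = 0.0000525
lemon: 0.95 × 0.8 × (1−0.9) × 0.4 × 0.95 × 0.3 = 0.008664
P(lemon | x) = 0.008664 / 0.0087165 ≈ 0.994

0.994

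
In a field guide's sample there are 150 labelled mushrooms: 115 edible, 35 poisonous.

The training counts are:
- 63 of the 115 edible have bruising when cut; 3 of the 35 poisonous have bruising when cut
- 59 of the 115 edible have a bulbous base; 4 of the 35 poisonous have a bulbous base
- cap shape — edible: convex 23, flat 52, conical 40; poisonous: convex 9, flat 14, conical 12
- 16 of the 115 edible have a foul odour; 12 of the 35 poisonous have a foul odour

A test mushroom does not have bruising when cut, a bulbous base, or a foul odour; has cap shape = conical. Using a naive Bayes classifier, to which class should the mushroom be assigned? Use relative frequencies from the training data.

edible: (115/150) × (52/115) × (56/115) × (40/115) × (99/115) ≈ 0.0505477
poisonous: (35/150) × (32/35) × (31/35) × (12/35) × (23/35) ≈ 0.0425721
Highest score → edible.

edible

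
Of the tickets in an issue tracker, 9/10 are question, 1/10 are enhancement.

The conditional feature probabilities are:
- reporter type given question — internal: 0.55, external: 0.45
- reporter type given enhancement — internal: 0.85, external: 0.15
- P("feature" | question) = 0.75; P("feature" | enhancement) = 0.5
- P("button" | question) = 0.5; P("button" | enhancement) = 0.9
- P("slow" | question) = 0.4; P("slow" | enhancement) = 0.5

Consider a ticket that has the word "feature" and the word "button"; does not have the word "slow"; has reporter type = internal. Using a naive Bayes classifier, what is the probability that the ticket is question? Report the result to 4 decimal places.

0.8534

question: 0.9 × 0.55 × 0.75 × 0.5 × (1−0.4) = 0.111375
enhancement: 0.1 × 0.85 × 0.5 × 0.9 × (1−0.5) = 0.019125
P(question | x) = 0.111375 / 0.1305 ≈ 0.8534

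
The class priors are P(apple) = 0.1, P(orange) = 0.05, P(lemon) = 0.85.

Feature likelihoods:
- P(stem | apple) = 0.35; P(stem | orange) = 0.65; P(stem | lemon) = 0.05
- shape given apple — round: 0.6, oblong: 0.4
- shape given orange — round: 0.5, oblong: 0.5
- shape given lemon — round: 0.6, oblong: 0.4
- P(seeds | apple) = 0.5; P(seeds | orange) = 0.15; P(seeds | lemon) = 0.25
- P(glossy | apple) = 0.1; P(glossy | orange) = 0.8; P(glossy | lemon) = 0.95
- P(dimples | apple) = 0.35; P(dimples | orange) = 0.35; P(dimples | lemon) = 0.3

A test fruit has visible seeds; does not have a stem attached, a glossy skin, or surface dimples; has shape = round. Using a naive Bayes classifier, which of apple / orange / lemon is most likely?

apple: 0.1 × (1−0.35) × 0.6 × 0.5 × (1−0.1) × (1−0.35) = 0.0114075
orange: 0.05 × (1−0.65) × 0.5 × 0.15 × (1−0.8) × (1−0.35) = 0.000170625
lemon: 0.85 × (1−0.05) × 0.6 × 0.25 × (1−0.95) × (1−0.3) = 0.004239375
Highest score → apple.

apple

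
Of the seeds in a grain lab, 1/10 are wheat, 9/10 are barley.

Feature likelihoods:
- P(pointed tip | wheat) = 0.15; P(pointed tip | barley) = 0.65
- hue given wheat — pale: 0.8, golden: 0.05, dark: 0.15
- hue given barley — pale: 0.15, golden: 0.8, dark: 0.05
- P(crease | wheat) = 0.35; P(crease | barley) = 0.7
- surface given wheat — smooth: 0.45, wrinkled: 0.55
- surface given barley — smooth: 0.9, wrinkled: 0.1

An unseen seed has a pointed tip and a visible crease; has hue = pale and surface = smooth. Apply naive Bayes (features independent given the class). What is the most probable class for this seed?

barley

wheat: 0.1 × 0.15 × 0.8 × 0.35 × 0.45 = 0.00189
barley: 0.9 × 0.65 × 0.15 × 0.7 × 0.9 = 0.0552825
Highest score → barley.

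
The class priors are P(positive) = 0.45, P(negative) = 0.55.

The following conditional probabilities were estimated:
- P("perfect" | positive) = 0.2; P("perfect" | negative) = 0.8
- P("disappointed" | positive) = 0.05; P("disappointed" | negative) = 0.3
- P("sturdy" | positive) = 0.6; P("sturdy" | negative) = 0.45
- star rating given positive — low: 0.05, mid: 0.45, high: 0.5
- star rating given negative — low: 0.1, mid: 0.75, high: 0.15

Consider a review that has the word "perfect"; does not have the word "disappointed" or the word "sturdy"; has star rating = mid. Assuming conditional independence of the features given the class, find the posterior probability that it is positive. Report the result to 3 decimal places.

0.108

positive: 0.45 × 0.2 × (1−0.05) × (1−0.6) × 0.45 = 0.01539
negative: 0.55 × 0.8 × (1−0.3) × (1−0.45) × 0.75 = 0.12705
P(positive | x) = 0.01539 / 0.14244 ≈ 0.108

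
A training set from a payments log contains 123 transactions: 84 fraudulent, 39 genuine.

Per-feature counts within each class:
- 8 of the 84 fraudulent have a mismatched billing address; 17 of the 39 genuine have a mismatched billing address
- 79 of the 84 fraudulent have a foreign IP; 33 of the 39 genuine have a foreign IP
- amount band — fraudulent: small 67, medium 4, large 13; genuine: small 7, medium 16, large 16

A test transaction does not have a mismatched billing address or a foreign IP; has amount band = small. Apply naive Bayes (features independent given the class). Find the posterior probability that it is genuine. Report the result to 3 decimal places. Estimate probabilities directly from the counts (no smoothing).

0.144

fraudulent: (84/123) × (76/84) × (5/84) × (67/84) ≈ 0.0293356
genuine: (39/123) × (22/39) × (6/39) × (7/39) ≈ 0.00493898
P(genuine | x) = 0.00493898 / 0.03427458 ≈ 0.144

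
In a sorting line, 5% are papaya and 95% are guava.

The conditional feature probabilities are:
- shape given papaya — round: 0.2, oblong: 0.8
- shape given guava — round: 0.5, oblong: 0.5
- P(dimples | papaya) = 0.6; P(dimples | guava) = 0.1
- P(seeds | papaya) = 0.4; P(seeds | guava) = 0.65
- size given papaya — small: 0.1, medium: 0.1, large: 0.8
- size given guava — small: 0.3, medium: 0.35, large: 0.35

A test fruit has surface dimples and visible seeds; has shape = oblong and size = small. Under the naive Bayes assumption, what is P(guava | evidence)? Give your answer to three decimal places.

0.906

papaya: 0.05 × 0.8 × 0.6 × 0.4 × 0.1 = 0.00096
guava: 0.95 × 0.5 × 0.1 × 0.65 × 0.3 = 0.0092625
P(guava | x) = 0.0092625 / 0.0102225 ≈ 0.906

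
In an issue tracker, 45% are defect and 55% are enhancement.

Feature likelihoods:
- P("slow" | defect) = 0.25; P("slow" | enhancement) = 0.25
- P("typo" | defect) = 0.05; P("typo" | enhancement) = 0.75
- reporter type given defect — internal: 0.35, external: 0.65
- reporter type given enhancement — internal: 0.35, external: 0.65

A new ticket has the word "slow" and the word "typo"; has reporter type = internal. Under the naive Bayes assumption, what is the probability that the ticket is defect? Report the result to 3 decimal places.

defect: 0.45 × 0.25 × 0.05 × 0.35 = 0.00196875
enhancement: 0.55 × 0.25 × 0.75 × 0.35 = 0.03609375
P(defect | x) = 0.00196875 / 0.0380625 ≈ 0.052

0.052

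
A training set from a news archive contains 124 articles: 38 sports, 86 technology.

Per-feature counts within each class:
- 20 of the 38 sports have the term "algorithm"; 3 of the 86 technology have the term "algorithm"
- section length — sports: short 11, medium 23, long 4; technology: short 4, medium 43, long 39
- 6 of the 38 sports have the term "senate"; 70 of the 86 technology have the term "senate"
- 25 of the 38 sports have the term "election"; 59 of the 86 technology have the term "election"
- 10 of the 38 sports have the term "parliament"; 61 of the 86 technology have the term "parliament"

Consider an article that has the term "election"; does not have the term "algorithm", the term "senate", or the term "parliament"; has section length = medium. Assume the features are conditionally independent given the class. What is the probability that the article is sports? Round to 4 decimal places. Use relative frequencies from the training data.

0.7428

sports: (38/124) × (18/38) × (23/38) × (32/38) × (25/38) × (28/38) ≈ 0.0358668
technology: (86/124) × (83/86) × (43/86) × (16/86) × (59/86) × (25/86) ≈ 0.0124178
P(sports | x) = 0.0358668 / 0.0482846 ≈ 0.7428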